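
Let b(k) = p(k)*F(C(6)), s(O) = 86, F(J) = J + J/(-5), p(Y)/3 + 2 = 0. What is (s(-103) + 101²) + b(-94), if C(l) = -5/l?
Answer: 10291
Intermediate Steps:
p(Y) = -6 (p(Y) = -6 + 3*0 = -6 + 0 = -6)
F(J) = 4*J/5 (F(J) = J + J*(-⅕) = J - J/5 = 4*J/5)
b(k) = 4 (b(k) = -24*(-5/6)/5 = -24*(-5*⅙)/5 = -24*(-5)/(5*6) = -6*(-⅔) = 4)
(s(-103) + 101²) + b(-94) = (86 + 101²) + 4 = (86 + 10201) + 4 = 10287 + 4 = 10291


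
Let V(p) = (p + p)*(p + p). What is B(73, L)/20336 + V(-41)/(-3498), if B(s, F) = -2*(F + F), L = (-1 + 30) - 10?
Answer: -17125639/8891916 ≈ -1.9260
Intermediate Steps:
V(p) = 4*p² (V(p) = (2*p)*(2*p) = 4*p²)
L = 19 (L = 29 - 10 = 19)
B(s, F) = -4*F
B(73, L)/20336 + V(-41)/(-3498) = -4*19/20336 + (4*(-41)²)/(-3498) = -76*1/20336 + (4*1681)*(-1/3498) = -19/5084 + 6724*(-1/3498) = -19/5084 - 3362/1749 = -17125639/8891916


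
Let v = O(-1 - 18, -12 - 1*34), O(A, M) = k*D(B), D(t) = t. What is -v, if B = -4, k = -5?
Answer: -20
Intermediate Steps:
O(A, M) = 20 (O(A, M) = -5*(-4) = 20)
v = 20
-v = -1*20 = -20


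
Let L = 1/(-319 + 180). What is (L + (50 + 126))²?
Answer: 598438369/19321 ≈ 30973.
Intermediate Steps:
L = -1/139 (L = 1/(-139) = -1/139 ≈ -0.0071942)
(L + (50 + 126))² = (-1/139 + (50 + 126))² = (-1/139 + 176)² = (24463/139)² = 598438369/19321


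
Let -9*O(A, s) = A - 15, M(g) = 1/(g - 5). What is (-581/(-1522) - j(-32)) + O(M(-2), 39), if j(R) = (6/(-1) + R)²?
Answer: -138261449/95886 ≈ -1441.9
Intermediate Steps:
j(R) = (-6 + R)² (j(R) = (6*(-1) + R)² = (-6 + R)²)
M(g) = 1/(-5 + g)
O(A, s) = 5/3 - A/9 (O(A, s) = -(A - 15)/9 = -(-15 + A)/9 = 5/3 - A/9)
(-581/(-1522) - j(-32)) + O(M(-2), 39) = (-581/(-1522) - (-6 - 32)²) + (5/3 - 1/(9*(-5 - 2))) = (-581*(-1/1522) - 1*(-38)²) + (5/3 - ⅑/(-7)) = (581/1522 - 1*1444) + (5/3 - ⅑*(-⅐)) = (581/1522 - 1444) + (5/3 + 1/63) = -2197187/1522 + 106/63 = -138261449/95886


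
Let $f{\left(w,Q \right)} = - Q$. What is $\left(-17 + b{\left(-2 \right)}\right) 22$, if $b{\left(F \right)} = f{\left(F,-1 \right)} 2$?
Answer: $-330$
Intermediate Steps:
$b{\left(F \right)} = 2$ ($b{\left(F \right)} = \left(-1\right) \left(-1\right) 2 = 1 \cdot 2 = 2$)
$\left(-17 + b{\left(-2 \right)}\right) 22 = \left(-17 + 2\right) 22 = \left(-15\right) 22 = -330$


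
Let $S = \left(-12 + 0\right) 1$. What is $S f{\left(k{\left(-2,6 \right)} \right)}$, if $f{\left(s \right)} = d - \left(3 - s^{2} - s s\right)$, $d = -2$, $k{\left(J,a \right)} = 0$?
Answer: $60$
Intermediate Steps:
$f{\left(s \right)} = -5 + 2 s^{2}$ ($f{\left(s \right)} = -2 - \left(3 - s^{2} - s s\right) = -2 + \left(\left(s^{2} + s^{2}\right) - 3\right) = -2 + \left(2 s^{2} - 3\right) = -2 + \left(-3 + 2 s^{2}\right) = -5 + 2 s^{2}$)
$S = -12$ ($S = \left(-12\right) 1 = -12$)
$S f{\left(k{\left(-2,6 \right)} \right)} = - 12 \left(-5 + 2 \cdot 0^{2}\right) = - 12 \left(-5 + 2 \cdot 0\right) = - 12 \left(-5 + 0\right) = \left(-12\right) \left(-5\right) = 60$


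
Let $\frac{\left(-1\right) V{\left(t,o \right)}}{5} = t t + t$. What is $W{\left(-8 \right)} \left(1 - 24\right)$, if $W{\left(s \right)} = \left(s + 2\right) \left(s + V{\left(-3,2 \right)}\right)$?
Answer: $-5244$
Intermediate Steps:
$V{\left(t,o \right)} = - 5 t - 5 t^{2}$ ($V{\left(t,o \right)} = - 5 \left(t t + t\right) = - 5 \left(t^{2} + t\right) = - 5 \left(t + t^{2}\right) = - 5 t - 5 t^{2}$)
$W{\left(s \right)} = \left(-30 + s\right) \left(2 + s\right)$ ($W{\left(s \right)} = \left(s + 2\right) \left(s - - 15 \left(1 - 3\right)\right) = \left(2 + s\right) \left(s - \left(-15\right) \left(-2\right)\right) = \left(2 + s\right) \left(s - 30\right) = \left(2 + s\right) \left(-30 + s\right) = \left(-30 + s\right) \left(2 + s\right)$)
$W{\left(-8 \right)} \left(1 - 24\right) = \left(-60 + \left(-8\right)^{2} - -224\right) \left(1 - 24\right) = \left(-60 + 64 + 224\right) \left(1 - 24\right) = 228 \left(-23\right) = -5244$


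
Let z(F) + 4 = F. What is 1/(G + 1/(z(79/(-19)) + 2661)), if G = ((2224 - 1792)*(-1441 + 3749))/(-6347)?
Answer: -554444/87097903 ≈ -0.0063658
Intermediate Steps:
z(F) = -4 + F
G = -1728/11 (G = (432*2308)*(-1/6347) = 997056*(-1/6347) = -1728/11 ≈ -157.09)
1/(G + 1/(z(79/(-19)) + 2661)) = 1/(-1728/11 + 1/((-4 + 79/(-19)) + 2661)) = 1/(-1728/11 + 1/((-4 + 79*(-1/19)) + 2661)) = 1/(-1728/11 + 1/((-4 - 79/19) + 2661)) = 1/(-1728/11 + 1/(-155/19 + 2661)) = 1/(-1728/11 + 1/(50404/19)) = 1/(-1728/11 + 19/50404) = 1/(-87097903/554444) = -554444/87097903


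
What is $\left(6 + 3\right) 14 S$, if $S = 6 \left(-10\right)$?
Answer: $-7560$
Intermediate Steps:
$S = -60$
$\left(6 + 3\right) 14 S = \left(6 + 3\right) 14 \left(-60\right) = 9 \cdot 14 \left(-60\right) = 126 \left(-60\right) = -7560$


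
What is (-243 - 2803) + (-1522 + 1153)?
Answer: -3415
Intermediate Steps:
(-243 - 2803) + (-1522 + 1153) = -3046 - 369 = -3415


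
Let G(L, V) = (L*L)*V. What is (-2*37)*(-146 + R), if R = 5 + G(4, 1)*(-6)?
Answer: 17538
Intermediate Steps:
G(L, V) = V*L² (G(L, V) = L²*V = V*L²)
R = -91 (R = 5 + (1*4²)*(-6) = 5 + (1*16)*(-6) = 5 + 16*(-6) = 5 - 96 = -91)
(-2*37)*(-146 + R) = (-2*37)*(-146 - 91) = -74*(-237) = 17538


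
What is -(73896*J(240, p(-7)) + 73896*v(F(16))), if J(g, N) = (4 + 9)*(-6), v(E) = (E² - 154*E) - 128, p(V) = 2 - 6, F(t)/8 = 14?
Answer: 362829360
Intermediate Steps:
F(t) = 112 (F(t) = 8*14 = 112)
p(V) = -4
v(E) = -128 + E² - 154*E
J(g, N) = -78 (J(g, N) = 13*(-6) = -78)
-(73896*J(240, p(-7)) + 73896*v(F(16))) = -73896/(1/((-128 + 112² - 154*112) - 78)) = -73896/(1/((-128 + 12544 - 17248) - 78)) = -73896/(1/(-4832 - 78)) = -73896/(1/(-4910)) = -73896/(-1/4910) = -73896*(-4910) = 362829360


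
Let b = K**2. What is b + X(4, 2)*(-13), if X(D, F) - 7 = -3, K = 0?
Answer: -52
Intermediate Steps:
X(D, F) = 4 (X(D, F) = 7 - 3 = 4)
b = 0 (b = 0**2 = 0)
b + X(4, 2)*(-13) = 0 + 4*(-13) = 0 - 52 = -52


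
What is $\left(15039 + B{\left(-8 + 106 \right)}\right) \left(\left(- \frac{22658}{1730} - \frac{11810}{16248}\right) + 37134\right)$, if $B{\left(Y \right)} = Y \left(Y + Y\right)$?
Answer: $\frac{8933437082116093}{7027260} \approx 1.2713 \cdot 10^{9}$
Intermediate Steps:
$B{\left(Y \right)} = 2 Y^{2}$ ($B{\left(Y \right)} = Y 2 Y = 2 Y^{2}$)
$\left(15039 + B{\left(-8 + 106 \right)}\right) \left(\left(- \frac{22658}{1730} - \frac{11810}{16248}\right) + 37134\right) = \left(15039 + 2 \left(-8 + 106\right)^{2}\right) \left(\left(- \frac{22658}{1730} - \frac{11810}{16248}\right) + 37134\right) = \left(15039 + 2 \cdot 98^{2}\right) \left(\left(\left(-22658\right) \frac{1}{1730} - \frac{5905}{8124}\right) + 37134\right) = \left(15039 + 2 \cdot 9604\right) \left(\left(- \frac{11329}{865} - \frac{5905}{8124}\right) + 37134\right) = \left(15039 + 19208\right) \left(- \frac{97144621}{7027260} + 37134\right) = 34247 \cdot \frac{260853128219}{7027260} = \frac{8933437082116093}{7027260}$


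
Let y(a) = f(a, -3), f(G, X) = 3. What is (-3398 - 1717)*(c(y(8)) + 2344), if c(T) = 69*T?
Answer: -13048365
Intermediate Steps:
y(a) = 3
(-3398 - 1717)*(c(y(8)) + 2344) = (-3398 - 1717)*(69*3 + 2344) = -5115*(207 + 2344) = -5115*2551 = -13048365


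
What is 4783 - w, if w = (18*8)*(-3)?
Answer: 5215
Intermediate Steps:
w = -432 (w = 144*(-3) = -432)
4783 - w = 4783 - 1*(-432) = 4783 + 432 = 5215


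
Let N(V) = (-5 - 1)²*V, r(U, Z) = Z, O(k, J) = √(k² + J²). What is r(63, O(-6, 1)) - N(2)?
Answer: -72 + √37 ≈ -65.917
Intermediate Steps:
O(k, J) = √(J² + k²)
N(V) = 36*V (N(V) = (-6)²*V = 36*V)
r(63, O(-6, 1)) - N(2) = √(1² + (-6)²) - 36*2 = √(1 + 36) - 1*72 = √37 - 72 = -72 + √37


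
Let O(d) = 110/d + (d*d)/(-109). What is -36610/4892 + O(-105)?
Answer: -614075803/5598894 ≈ -109.68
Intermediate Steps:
O(d) = 110/d - d**2/109 (O(d) = 110/d + d**2*(-1/109) = 110/d - d**2/109)
-36610/4892 + O(-105) = -36610/4892 + (1/109)*(11990 - 1*(-105)**3)/(-105) = -36610*1/4892 + (1/109)*(-1/105)*(11990 - 1*(-1157625)) = -18305/2446 + (1/109)*(-1/105)*(11990 + 1157625) = -18305/2446 + (1/109)*(-1/105)*1169615 = -18305/2446 - 233923/2289 = -614075803/5598894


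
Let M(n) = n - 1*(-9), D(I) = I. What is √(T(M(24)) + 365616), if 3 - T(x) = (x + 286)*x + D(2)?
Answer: √355090 ≈ 595.89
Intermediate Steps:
M(n) = 9 + n (M(n) = n + 9 = 9 + n)
T(x) = 1 - x*(286 + x) (T(x) = 3 - ((x + 286)*x + 2) = 3 - ((286 + x)*x + 2) = 3 - (x*(286 + x) + 2) = 3 - (2 + x*(286 + x)) = 3 + (-2 - x*(286 + x)) = 1 - x*(286 + x))
√(T(M(24)) + 365616) = √((1 - (9 + 24)² - 286*(9 + 24)) + 365616) = √((1 - 1*33² - 286*33) + 365616) = √((1 - 1*1089 - 9438) + 365616) = √((1 - 1089 - 9438) + 365616) = √(-10526 + 365616) = √355090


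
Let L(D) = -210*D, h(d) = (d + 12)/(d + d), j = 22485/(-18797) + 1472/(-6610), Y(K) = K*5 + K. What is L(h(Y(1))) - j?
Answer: -19480939258/62124085 ≈ -313.58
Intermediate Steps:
Y(K) = 6*K (Y(K) = 5*K + K = 6*K)
j = -88147517/62124085 (j = 22485*(-1/18797) + 1472*(-1/6610) = -22485/18797 - 736/3305 = -88147517/62124085 ≈ -1.4189)
h(d) = (12 + d)/(2*d) (h(d) = (12 + d)/((2*d)) = (12 + d)*(1/(2*d)) = (12 + d)/(2*d))
L(h(Y(1))) - j = -105*(12 + 6*1)/(6*1) - 1*(-88147517/62124085) = -105*(12 + 6)/6 + 88147517/62124085 = -105*18/6 + 88147517/62124085 = -210*3/2 + 88147517/62124085 = -315 + 88147517/62124085 = -19480939258/62124085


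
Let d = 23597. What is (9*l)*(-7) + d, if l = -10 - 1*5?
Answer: 24542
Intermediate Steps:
l = -15 (l = -10 - 5 = -15)
(9*l)*(-7) + d = (9*(-15))*(-7) + 23597 = -135*(-7) + 23597 = 945 + 23597 = 24542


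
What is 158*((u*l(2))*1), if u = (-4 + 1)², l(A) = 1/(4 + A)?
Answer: 237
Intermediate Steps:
u = 9 (u = (-3)² = 9)
158*((u*l(2))*1) = 158*((9/(4 + 2))*1) = 158*((9/6)*1) = 158*((9*(⅙))*1) = 158*((3/2)*1) = 158*(3/2) = 237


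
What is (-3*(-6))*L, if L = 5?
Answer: 90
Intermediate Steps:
(-3*(-6))*L = -3*(-6)*5 = 18*5 = 90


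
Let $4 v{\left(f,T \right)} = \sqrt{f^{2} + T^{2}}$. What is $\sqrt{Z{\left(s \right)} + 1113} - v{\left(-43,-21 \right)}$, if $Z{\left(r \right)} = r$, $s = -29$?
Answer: $2 \sqrt{271} - \frac{\sqrt{2290}}{4} \approx 20.961$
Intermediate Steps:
$v{\left(f,T \right)} = \frac{\sqrt{T^{2} + f^{2}}}{4}$ ($v{\left(f,T \right)} = \frac{\sqrt{f^{2} + T^{2}}}{4} = \frac{\sqrt{T^{2} + f^{2}}}{4}$)
$\sqrt{Z{\left(s \right)} + 1113} - v{\left(-43,-21 \right)} = \sqrt{-29 + 1113} - \frac{\sqrt{\left(-21\right)^{2} + \left(-43\right)^{2}}}{4} = \sqrt{1084} - \frac{\sqrt{441 + 1849}}{4} = 2 \sqrt{271} - \frac{\sqrt{2290}}{4}$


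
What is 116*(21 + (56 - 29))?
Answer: 5568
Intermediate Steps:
116*(21 + (56 - 29)) = 116*(21 + 27) = 116*48 = 5568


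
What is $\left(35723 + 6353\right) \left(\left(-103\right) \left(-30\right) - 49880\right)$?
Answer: $-1968736040$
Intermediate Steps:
$\left(35723 + 6353\right) \left(\left(-103\right) \left(-30\right) - 49880\right) = 42076 \left(3090 - 49880\right) = 42076 \left(-46790\right) = -1968736040$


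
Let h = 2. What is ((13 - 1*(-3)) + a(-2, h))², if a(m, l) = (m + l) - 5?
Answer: 121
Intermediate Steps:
a(m, l) = -5 + l + m (a(m, l) = (l + m) - 5 = -5 + l + m)
((13 - 1*(-3)) + a(-2, h))² = ((13 - 1*(-3)) + (-5 + 2 - 2))² = ((13 + 3) - 5)² = (16 - 5)² = 11² = 121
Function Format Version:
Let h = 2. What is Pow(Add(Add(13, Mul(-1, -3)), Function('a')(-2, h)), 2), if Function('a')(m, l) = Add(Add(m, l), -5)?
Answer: 121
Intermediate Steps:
Function('a')(m, l) = Add(-5, l, m) (Function('a')(m, l) = Add(Add(l, m), -5) = Add(-5, l, m))
Pow(Add(Add(13, Mul(-1, -3)), Function('a')(-2, h)), 2) = Pow(Add(Add(13, Mul(-1, -3)), Add(-5, 2, -2)), 2) = Pow(Add(Add(13, 3), -5), 2) = Pow(Add(16, -5), 2) = Pow(11, 2) = 121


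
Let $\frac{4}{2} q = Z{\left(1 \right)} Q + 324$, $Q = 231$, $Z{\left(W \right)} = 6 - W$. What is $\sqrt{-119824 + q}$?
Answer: $\frac{i \sqrt{476338}}{2} \approx 345.09 i$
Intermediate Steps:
$q = \frac{1479}{2}$ ($q = \frac{\left(6 - 1\right) 231 + 324}{2} = \frac{5 \cdot 231 + 324}{2} = \frac{1155 + 324}{2} = \frac{1}{2} \cdot 1479 = \frac{1479}{2} \approx 739.5$)
$\sqrt{-119824 + q} = \sqrt{-119824 + \frac{1479}{2}} = \sqrt{- \frac{238169}{2}} = \frac{i \sqrt{476338}}{2}$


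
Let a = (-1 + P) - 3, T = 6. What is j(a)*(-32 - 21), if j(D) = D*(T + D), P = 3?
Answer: 265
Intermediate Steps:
a = -1 (a = (-1 + 3) - 3 = 2 - 3 = -1)
j(D) = D*(6 + D)
j(a)*(-32 - 21) = (-(6 - 1))*(-32 - 21) = -1*5*(-53) = -5*(-53) = 265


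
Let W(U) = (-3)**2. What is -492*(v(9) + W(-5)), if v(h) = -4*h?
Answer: 13284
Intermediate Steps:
W(U) = 9
-492*(v(9) + W(-5)) = -492*(-4*9 + 9) = -492*(-36 + 9) = -492*(-27) = 13284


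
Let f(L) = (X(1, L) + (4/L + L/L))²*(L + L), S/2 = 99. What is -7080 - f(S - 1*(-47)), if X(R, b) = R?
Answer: -2222672/245 ≈ -9072.1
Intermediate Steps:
S = 198 (S = 2*99 = 198)
f(L) = 2*L*(2 + 4/L)² (f(L) = (1 + (4/L + L/L))²*(L + L) = (1 + (4/L + 1))²*(2*L) = (1 + (1 + 4/L))²*(2*L) = (2 + 4/L)²*(2*L) = 2*L*(2 + 4/L)²)
-7080 - f(S - 1*(-47)) = -7080 - 8*(2 + (198 - 1*(-47)))²/(198 - 1*(-47)) = -7080 - 8*(2 + (198 + 47))²/(198 + 47) = -7080 - 8*(2 + 245)²/245 = -7080 - 8*247²/245 = -7080 - 8*61009/245 = -7080 - 1*488072/245 = -7080 - 488072/245 = -2222672/245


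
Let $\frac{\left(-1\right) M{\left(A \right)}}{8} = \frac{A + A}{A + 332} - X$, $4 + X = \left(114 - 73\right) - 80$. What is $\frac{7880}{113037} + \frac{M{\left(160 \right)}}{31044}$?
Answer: $\frac{96226}{1645929} \approx 0.058463$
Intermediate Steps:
$X = -43$ ($X = -4 + \left(\left(114 - 73\right) - 80\right) = -4 + \left(41 - 80\right) = -4 - 39 = -43$)
$M{\left(A \right)} = -344 - \frac{16 A}{332 + A}$ ($M{\left(A \right)} = - 8 \left(\frac{A + A}{A + 332} - -43\right) = - 8 \left(\frac{2 A}{332 + A} + 43\right) = - 8 \left(43 + \frac{2 A}{332 + A}\right) = -344 - \frac{16 A}{332 + A}$)
$\frac{7880}{113037} + \frac{M{\left(160 \right)}}{31044} = \frac{7880}{113037} + \frac{8 \frac{1}{332 + 160} \left(-14276 - 7200\right)}{31044} = 7880 \cdot \frac{1}{113037} + \frac{8 \left(-14276 - 7200\right)}{492} \cdot \frac{1}{31044} = \frac{7880}{113037} + 8 \cdot \frac{1}{492} \left(-21476\right) \frac{1}{31044} = \frac{7880}{113037} - \frac{826}{73431} = \frac{96226}{1645929}$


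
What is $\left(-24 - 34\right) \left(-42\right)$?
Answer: $2436$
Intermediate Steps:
$\left(-24 - 34\right) \left(-42\right) = \left(-58\right) \left(-42\right) = 2436$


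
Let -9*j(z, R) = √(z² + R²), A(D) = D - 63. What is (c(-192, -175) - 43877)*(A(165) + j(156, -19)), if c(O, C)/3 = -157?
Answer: -4523496 + 44348*√24697/9 ≈ -3.7491e+6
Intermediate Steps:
A(D) = -63 + D
c(O, C) = -471 (c(O, C) = 3*(-157) = -471)
j(z, R) = -√(R² + z²)/9 (j(z, R) = -√(z² + R²)/9 = -√(R² + z²)/9)
(c(-192, -175) - 43877)*(A(165) + j(156, -19)) = (-471 - 43877)*((-63 + 165) - √((-19)² + 156²)/9) = -44348*(102 - √(361 + 24336)/9) = -44348*(102 - √24697/9) = -4523496 + 44348*√24697/9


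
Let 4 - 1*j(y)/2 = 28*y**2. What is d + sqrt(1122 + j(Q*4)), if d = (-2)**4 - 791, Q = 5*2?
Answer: -775 + 3*I*sqrt(9830) ≈ -775.0 + 297.44*I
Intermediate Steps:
Q = 10
j(y) = 8 - 56*y**2
d = -775 (d = 16 - 791 = -775)
d + sqrt(1122 + j(Q*4)) = -775 + sqrt(1122 + (8 - 56*(10*4)**2)) = -775 + sqrt(1122 + (8 - 56*40**2)) = -775 + sqrt(1122 + (8 - 56*1600)) = -775 + sqrt(1122 + (8 - 89600)) = -775 + sqrt(1122 - 89592) = -775 + sqrt(-88470) = -775 + 3*I*sqrt(9830)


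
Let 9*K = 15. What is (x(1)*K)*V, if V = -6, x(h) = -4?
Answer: 40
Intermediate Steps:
K = 5/3 (K = (⅑)*15 = 5/3 ≈ 1.6667)
(x(1)*K)*V = -4*5/3*(-6) = -20/3*(-6) = 40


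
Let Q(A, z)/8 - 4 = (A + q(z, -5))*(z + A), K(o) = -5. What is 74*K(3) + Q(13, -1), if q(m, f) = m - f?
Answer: 1294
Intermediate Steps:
Q(A, z) = 32 + 8*(A + z)*(5 + A + z) (Q(A, z) = 32 + 8*((A + (z - 1*(-5)))*(z + A)) = 32 + 8*((A + (z + 5))*(A + z)) = 32 + 8*((A + (5 + z))*(A + z)) = 32 + 8*((5 + A + z)*(A + z)) = 32 + 8*((A + z)*(5 + A + z)) = 32 + 8*(A + z)*(5 + A + z))
74*K(3) + Q(13, -1) = 74*(-5) + (32 + 8*13² + 8*13*(-1) + 8*13*(5 - 1) + 8*(-1)*(5 - 1)) = -370 + (32 + 8*169 - 104 + 8*13*4 + 8*(-1)*4) = -370 + (32 + 1352 - 104 + 416 - 32) = -370 + 1664 = 1294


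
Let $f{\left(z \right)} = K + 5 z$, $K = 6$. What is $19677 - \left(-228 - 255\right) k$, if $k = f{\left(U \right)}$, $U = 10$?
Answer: $46725$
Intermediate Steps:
$f{\left(z \right)} = 6 + 5 z$
$k = 56$ ($k = 6 + 5 \cdot 10 = 6 + 50 = 56$)
$19677 - \left(-228 - 255\right) k = 19677 - \left(-228 - 255\right) 56 = 19677 - \left(-483\right) 56 = 19677 - -27048 = 19677 + 27048 = 46725$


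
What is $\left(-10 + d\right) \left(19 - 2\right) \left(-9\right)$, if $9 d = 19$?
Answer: $1207$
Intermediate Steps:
$d = \frac{19}{9}$ ($d = \frac{1}{9} \cdot 19 = \frac{19}{9} \approx 2.1111$)
$\left(-10 + d\right) \left(19 - 2\right) \left(-9\right) = \left(-10 + \frac{19}{9}\right) \left(19 - 2\right) \left(-9\right) = \left(- \frac{71}{9}\right) 17 \left(-9\right) = \left(- \frac{1207}{9}\right) \left(-9\right) = 1207$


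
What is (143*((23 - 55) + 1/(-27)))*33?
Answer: -1360645/9 ≈ -1.5118e+5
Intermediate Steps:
(143*((23 - 55) + 1/(-27)))*33 = (143*(-32 - 1/27))*33 = (143*(-865/27))*33 = -123695/27*33 = -1360645/9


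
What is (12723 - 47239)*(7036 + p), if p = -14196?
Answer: 247134560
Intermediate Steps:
(12723 - 47239)*(7036 + p) = (12723 - 47239)*(7036 - 14196) = -34516*(-7160) = 247134560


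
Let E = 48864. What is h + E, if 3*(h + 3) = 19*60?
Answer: 49241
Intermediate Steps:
h = 377 (h = -3 + (19*60)/3 = -3 + (⅓)*1140 = -3 + 380 = 377)
h + E = 377 + 48864 = 49241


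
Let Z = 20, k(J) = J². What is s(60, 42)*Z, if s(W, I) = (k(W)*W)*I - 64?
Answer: 181438720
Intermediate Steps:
s(W, I) = -64 + I*W³ (s(W, I) = (W²*W)*I - 64 = W³*I - 64 = I*W³ - 64 = -64 + I*W³)
s(60, 42)*Z = (-64 + 42*60³)*20 = (-64 + 42*216000)*20 = (-64 + 9072000)*20 = 9071936*20 = 181438720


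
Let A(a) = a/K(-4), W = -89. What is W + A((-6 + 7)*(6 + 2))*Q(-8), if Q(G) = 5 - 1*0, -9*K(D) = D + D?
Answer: -44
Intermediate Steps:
K(D) = -2*D/9 (K(D) = -(D + D)/9 = -2*D/9)
Q(G) = 5 (Q(G) = 5 + 0 = 5)
A(a) = 9*a/8 (A(a) = a/((-2/9*(-4))) = a/(8/9) = a*(9/8) = 9*a/8)
W + A((-6 + 7)*(6 + 2))*Q(-8) = -89 + (9*((-6 + 7)*(6 + 2))/8)*5 = -89 + (9*(1*8)/8)*5 = -89 + ((9/8)*8)*5 = -89 + 9*5 = -89 + 45 = -44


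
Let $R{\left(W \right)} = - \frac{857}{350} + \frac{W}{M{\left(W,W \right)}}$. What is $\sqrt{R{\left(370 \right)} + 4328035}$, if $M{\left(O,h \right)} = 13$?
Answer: $\frac{\sqrt{3584067324838}}{910} \approx 2080.4$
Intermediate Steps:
$R{\left(W \right)} = - \frac{857}{350} + \frac{W}{13}$
$\sqrt{R{\left(370 \right)} + 4328035} = \sqrt{\left(- \frac{857}{350} + \frac{1}{13} \cdot 370\right) + 4328035} = \sqrt{\left(- \frac{857}{350} + \frac{370}{13}\right) + 4328035} = \sqrt{\frac{118359}{4550} + 4328035} = \sqrt{\frac{19692677609}{4550}} = \frac{\sqrt{3584067324838}}{910}$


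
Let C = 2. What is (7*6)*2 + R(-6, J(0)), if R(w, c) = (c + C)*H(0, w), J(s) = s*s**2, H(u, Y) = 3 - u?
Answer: 90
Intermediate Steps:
J(s) = s**3
R(w, c) = 6 + 3*c (R(w, c) = (c + 2)*(3 - 1*0) = (2 + c)*(3 + 0) = (2 + c)*3 = 6 + 3*c)
(7*6)*2 + R(-6, J(0)) = (7*6)*2 + (6 + 3*0**3) = 42*2 + (6 + 3*0) = 84 + (6 + 0) = 84 + 6 = 90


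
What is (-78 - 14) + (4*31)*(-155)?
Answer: -19312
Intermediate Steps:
(-78 - 14) + (4*31)*(-155) = -92 + 124*(-155) = -92 - 19220 = -19312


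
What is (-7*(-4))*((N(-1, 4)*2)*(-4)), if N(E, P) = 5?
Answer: -1120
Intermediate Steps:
(-7*(-4))*((N(-1, 4)*2)*(-4)) = (-7*(-4))*((5*2)*(-4)) = 28*(10*(-4)) = 28*(-40) = -1120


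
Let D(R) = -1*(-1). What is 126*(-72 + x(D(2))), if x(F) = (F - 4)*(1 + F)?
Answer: -9828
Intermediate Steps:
D(R) = 1
x(F) = (1 + F)*(-4 + F) (x(F) = (-4 + F)*(1 + F) = (1 + F)*(-4 + F))
126*(-72 + x(D(2))) = 126*(-72 + (-4 + 1² - 3*1)) = 126*(-72 + (-4 + 1 - 3)) = 126*(-72 - 6) = 126*(-78) = -9828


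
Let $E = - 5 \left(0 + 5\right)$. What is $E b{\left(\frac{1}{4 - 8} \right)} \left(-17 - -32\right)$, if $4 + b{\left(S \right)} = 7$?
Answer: $-1125$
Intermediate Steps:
$b{\left(S \right)} = 3$ ($b{\left(S \right)} = -4 + 7 = 3$)
$E = -25$ ($E = \left(-5\right) 5 = -25$)
$E b{\left(\frac{1}{4 - 8} \right)} \left(-17 - -32\right) = - 25 \cdot 3 \left(-17 - -32\right) = - 25 \cdot 3 \left(-17 + 32\right) = - 25 \cdot 3 \cdot 15 = \left(-25\right) 45 = -1125$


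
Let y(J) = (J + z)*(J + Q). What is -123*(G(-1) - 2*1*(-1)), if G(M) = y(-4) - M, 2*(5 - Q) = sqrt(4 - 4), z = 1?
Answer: 0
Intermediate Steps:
Q = 5 (Q = 5 - sqrt(4 - 4)/2 = 5 - sqrt(0)/2 = 5 - 1/2*0 = 5 + 0 = 5)
y(J) = (1 + J)*(5 + J) (y(J) = (J + 1)*(J + 5) = (1 + J)*(5 + J))
G(M) = -3 - M (G(M) = (5 + (-4)**2 + 6*(-4)) - M = (5 + 16 - 24) - M = -3 - M)
-123*(G(-1) - 2*1*(-1)) = -123*((-3 - 1*(-1)) - 2*1*(-1)) = -123*((-3 + 1) - 2*(-1)) = -123*(-2 + 2) = -123*0 = 0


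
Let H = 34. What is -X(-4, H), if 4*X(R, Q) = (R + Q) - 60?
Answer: 15/2 ≈ 7.5000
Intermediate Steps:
X(R, Q) = -15 + Q/4 + R/4 (X(R, Q) = ((R + Q) - 60)/4 = ((Q + R) - 60)/4 = (-60 + Q + R)/4 = -15 + Q/4 + R/4)
-X(-4, H) = -(-15 + (1/4)*34 + (1/4)*(-4)) = -(-15 + 17/2 - 1) = -1*(-15/2) = 15/2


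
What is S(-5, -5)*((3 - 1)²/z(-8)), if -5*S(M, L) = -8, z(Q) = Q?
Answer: -⅘ ≈ -0.80000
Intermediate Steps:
S(M, L) = 8/5 (S(M, L) = -⅕*(-8) = 8/5)
S(-5, -5)*((3 - 1)²/z(-8)) = 8*((3 - 1)²/(-8))/5 = 8*(2²*(-⅛))/5 = 8*(4*(-⅛))/5 = (8/5)*(-½) = -⅘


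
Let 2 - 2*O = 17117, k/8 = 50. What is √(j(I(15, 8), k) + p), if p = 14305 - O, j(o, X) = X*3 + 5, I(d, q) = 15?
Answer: √96270/2 ≈ 155.14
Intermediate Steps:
k = 400 (k = 8*50 = 400)
j(o, X) = 5 + 3*X (j(o, X) = 3*X + 5 = 5 + 3*X)
O = -17115/2 (O = 1 - ½*17117 = 1 - 17117/2 = -17115/2 ≈ -8557.5)
p = 45725/2 (p = 14305 - 1*(-17115/2) = 14305 + 17115/2 = 45725/2 ≈ 22863.)
√(j(I(15, 8), k) + p) = √((5 + 3*400) + 45725/2) = √((5 + 1200) + 45725/2) = √(1205 + 45725/2) = √(48135/2) = √96270/2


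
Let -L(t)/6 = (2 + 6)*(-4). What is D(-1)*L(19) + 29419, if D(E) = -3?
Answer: 28843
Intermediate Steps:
L(t) = 192 (L(t) = -6*(2 + 6)*(-4) = -48*(-4) = -6*(-32) = 192)
D(-1)*L(19) + 29419 = -3*192 + 29419 = -576 + 29419 = 28843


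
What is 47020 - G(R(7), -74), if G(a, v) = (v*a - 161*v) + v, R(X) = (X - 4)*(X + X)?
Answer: 38288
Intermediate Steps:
R(X) = 2*X*(-4 + X) (R(X) = (-4 + X)*(2*X) = 2*X*(-4 + X))
G(a, v) = -160*v + a*v (G(a, v) = (a*v - 161*v) + v = (-161*v + a*v) + v = -160*v + a*v)
47020 - G(R(7), -74) = 47020 - (-74)*(-160 + 2*7*(-4 + 7)) = 47020 - (-74)*(-160 + 2*7*3) = 47020 - (-74)*(-160 + 42) = 47020 - (-74)*(-118) = 47020 - 1*8732 = 47020 - 8732 = 38288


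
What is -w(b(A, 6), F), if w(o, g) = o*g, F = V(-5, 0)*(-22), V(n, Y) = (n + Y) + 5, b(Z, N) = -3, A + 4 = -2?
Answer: 0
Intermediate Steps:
A = -6 (A = -4 - 2 = -6)
V(n, Y) = 5 + Y + n (V(n, Y) = (Y + n) + 5 = 5 + Y + n)
F = 0 (F = (5 + 0 - 5)*(-22) = 0*(-22) = 0)
w(o, g) = g*o
-w(b(A, 6), F) = -0*(-3) = -1*0 = 0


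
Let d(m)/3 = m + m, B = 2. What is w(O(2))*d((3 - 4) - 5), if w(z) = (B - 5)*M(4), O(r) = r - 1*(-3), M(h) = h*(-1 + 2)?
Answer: 432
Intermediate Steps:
M(h) = h (M(h) = h*1 = h)
O(r) = 3 + r (O(r) = r + 3 = 3 + r)
w(z) = -12 (w(z) = (2 - 5)*4 = -3*4 = -12)
d(m) = 6*m (d(m) = 3*(m + m) = 3*(2*m) = 6*m)
w(O(2))*d((3 - 4) - 5) = -72*((3 - 4) - 5) = -72*(-1 - 5) = -72*(-6) = -12*(-36) = 432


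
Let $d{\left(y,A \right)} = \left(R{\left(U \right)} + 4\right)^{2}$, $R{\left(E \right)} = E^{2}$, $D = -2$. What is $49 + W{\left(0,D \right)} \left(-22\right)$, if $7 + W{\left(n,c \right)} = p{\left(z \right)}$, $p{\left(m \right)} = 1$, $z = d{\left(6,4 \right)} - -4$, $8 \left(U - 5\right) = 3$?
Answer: $181$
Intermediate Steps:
$U = \frac{43}{8}$ ($U = 5 + \frac{1}{8} \cdot 3 = 5 + \frac{3}{8} = \frac{43}{8} \approx 5.375$)
$d{\left(y,A \right)} = \frac{4431025}{4096}$ ($d{\left(y,A \right)} = \left(\left(\frac{43}{8}\right)^{2} + 4\right)^{2} = \left(\frac{1849}{64} + 4\right)^{2} = \left(\frac{2105}{64}\right)^{2} = \frac{4431025}{4096}$)
$z = \frac{4447409}{4096}$ ($z = \frac{4431025}{4096} - -4 = \frac{4431025}{4096} + 4 = \frac{4447409}{4096} \approx 1085.8$)
$W{\left(n,c \right)} = -6$ ($W{\left(n,c \right)} = -7 + 1 = -6$)
$49 + W{\left(0,D \right)} \left(-22\right) = 49 - -132 = 49 + 132 = 181$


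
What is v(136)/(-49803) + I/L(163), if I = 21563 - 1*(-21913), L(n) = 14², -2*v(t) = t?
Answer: 541312139/2440347 ≈ 221.82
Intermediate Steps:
v(t) = -t/2
L(n) = 196
I = 43476 (I = 21563 + 21913 = 43476)
v(136)/(-49803) + I/L(163) = -½*136/(-49803) + 43476/196 = -68*(-1/49803) + 43476*(1/196) = 68/49803 + 10869/49 = 541312139/2440347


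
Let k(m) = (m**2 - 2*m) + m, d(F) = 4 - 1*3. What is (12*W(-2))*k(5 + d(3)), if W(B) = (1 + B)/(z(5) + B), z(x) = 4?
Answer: -180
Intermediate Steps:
d(F) = 1 (d(F) = 4 - 3 = 1)
k(m) = m**2 - m
W(B) = (1 + B)/(4 + B)
(12*W(-2))*k(5 + d(3)) = (12*((1 - 2)/(4 - 2)))*((5 + 1)*(-1 + (5 + 1))) = (12*(-1/2))*(6*(-1 + 6)) = (12*((1/2)*(-1)))*(6*5) = (12*(-1/2))*30 = -6*30 = -180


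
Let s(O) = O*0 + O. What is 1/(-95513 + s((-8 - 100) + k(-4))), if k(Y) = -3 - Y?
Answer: -1/95620 ≈ -1.0458e-5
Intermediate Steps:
s(O) = O (s(O) = 0 + O = O)
1/(-95513 + s((-8 - 100) + k(-4))) = 1/(-95513 + ((-8 - 100) + (-3 - 1*(-4)))) = 1/(-95513 + (-108 + (-3 + 4))) = 1/(-95513 + (-108 + 1)) = 1/(-95513 - 107) = 1/(-95620) = -1/95620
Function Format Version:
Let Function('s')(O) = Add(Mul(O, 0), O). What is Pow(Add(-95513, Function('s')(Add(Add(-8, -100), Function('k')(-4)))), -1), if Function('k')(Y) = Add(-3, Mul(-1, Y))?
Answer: Rational(-1, 95620) ≈ -1.0458e-5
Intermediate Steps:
Function('s')(O) = O (Function('s')(O) = Add(0, O) = O)
Pow(Add(-95513, Function('s')(Add(Add(-8, -100), Function('k')(-4)))), -1) = Pow(Add(-95513, Add(Add(-8, -100), Add(-3, Mul(-1, -4)))), -1) = Pow(Add(-95513, Add(-108, Add(-3, 4))), -1) = Pow(Add(-95513, Add(-108, 1)), -1) = Pow(Add(-95513, -107), -1) = Pow(-95620, -1) = Rational(-1, 95620)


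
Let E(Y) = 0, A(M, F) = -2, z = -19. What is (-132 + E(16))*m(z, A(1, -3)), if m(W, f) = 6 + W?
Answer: 1716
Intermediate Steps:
(-132 + E(16))*m(z, A(1, -3)) = (-132 + 0)*(6 - 19) = -132*(-13) = 1716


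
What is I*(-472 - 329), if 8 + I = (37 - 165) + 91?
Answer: 36045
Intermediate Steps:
I = -45 (I = -8 + ((37 - 165) + 91) = -8 + (-128 + 91) = -8 - 37 = -45)
I*(-472 - 329) = -45*(-472 - 329) = -45*(-801) = 36045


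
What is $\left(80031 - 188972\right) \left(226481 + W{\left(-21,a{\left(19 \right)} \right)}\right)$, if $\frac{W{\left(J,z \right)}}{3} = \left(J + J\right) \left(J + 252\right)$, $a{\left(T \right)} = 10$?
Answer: $-21502229875$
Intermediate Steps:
$W{\left(J,z \right)} = 6 J \left(252 + J\right)$ ($W{\left(J,z \right)} = 3 \left(J + J\right) \left(J + 252\right) = 3 \cdot 2 J \left(252 + J\right) = 6 J \left(252 + J\right)$)
$\left(80031 - 188972\right) \left(226481 + W{\left(-21,a{\left(19 \right)} \right)}\right) = \left(80031 - 188972\right) \left(226481 + 6 \left(-21\right) \left(252 - 21\right)\right) = - 108941 \left(226481 + 6 \left(-21\right) 231\right) = - 108941 \left(226481 - 29106\right) = \left(-108941\right) 197375 = -21502229875$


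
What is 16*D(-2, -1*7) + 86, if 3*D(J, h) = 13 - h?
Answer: 578/3 ≈ 192.67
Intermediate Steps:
D(J, h) = 13/3 - h/3 (D(J, h) = (13 - h)/3 = 13/3 - h/3)
16*D(-2, -1*7) + 86 = 16*(13/3 - (-1)*7/3) + 86 = 16*(13/3 - ⅓*(-7)) + 86 = 16*(13/3 + 7/3) + 86 = 16*(20/3) + 86 = 320/3 + 86 = 578/3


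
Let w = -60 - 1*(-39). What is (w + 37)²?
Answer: 256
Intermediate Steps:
w = -21 (w = -60 + 39 = -21)
(w + 37)² = (-21 + 37)² = 16² = 256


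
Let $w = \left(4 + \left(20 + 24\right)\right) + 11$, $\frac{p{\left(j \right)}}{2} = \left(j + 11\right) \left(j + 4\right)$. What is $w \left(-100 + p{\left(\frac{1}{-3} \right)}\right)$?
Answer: $- \frac{11564}{9} \approx -1284.9$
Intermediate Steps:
$p{\left(j \right)} = 2 \left(4 + j\right) \left(11 + j\right)$ ($p{\left(j \right)} = 2 \left(j + 11\right) \left(j + 4\right) = 2 \left(11 + j\right) \left(4 + j\right) = 2 \left(4 + j\right) \left(11 + j\right)$)
$w = 59$ ($w = \left(4 + 44\right) + 11 = 48 + 11 = 59$)
$w \left(-100 + p{\left(\frac{1}{-3} \right)}\right) = 59 \left(-100 + \left(88 + 2 \left(\frac{1}{-3}\right)^{2} + \frac{30}{-3}\right)\right) = 59 \left(-100 + \left(88 + 2 \left(- \frac{1}{3}\right)^{2} + 30 \left(- \frac{1}{3}\right)\right)\right) = 59 \left(-100 + \left(88 + 2 \cdot \frac{1}{9} - 10\right)\right) = 59 \left(-100 + \left(88 + \frac{2}{9} - 10\right)\right) = 59 \left(-100 + \frac{704}{9}\right) = 59 \left(- \frac{196}{9}\right) = - \frac{11564}{9}$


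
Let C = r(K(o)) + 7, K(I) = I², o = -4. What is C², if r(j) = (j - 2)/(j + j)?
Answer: 14161/256 ≈ 55.316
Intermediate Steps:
r(j) = (-2 + j)/(2*j) (r(j) = (-2 + j)/((2*j)) = (-2 + j)*(1/(2*j)) = (-2 + j)/(2*j))
C = 119/16 (C = (-2 + (-4)²)/(2*((-4)²)) + 7 = (½)*(-2 + 16)/16 + 7 = (½)*(1/16)*14 + 7 = 7/16 + 7 = 119/16 ≈ 7.4375)
C² = (119/16)² = 14161/256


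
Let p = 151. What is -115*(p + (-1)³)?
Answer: -17250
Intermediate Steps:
-115*(p + (-1)³) = -115*(151 + (-1)³) = -115*(151 - 1) = -115*150 = -17250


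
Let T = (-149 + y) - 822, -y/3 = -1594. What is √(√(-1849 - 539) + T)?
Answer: √(3811 + 2*I*√597) ≈ 61.735 + 0.3958*I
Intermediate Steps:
y = 4782 (y = -3*(-1594) = 4782)
T = 3811 (T = (-149 + 4782) - 822 = 4633 - 822 = 3811)
√(√(-1849 - 539) + T) = √(√(-1849 - 539) + 3811) = √(√(-2388) + 3811) = √(2*I*√597 + 3811) = √(3811 + 2*I*√597)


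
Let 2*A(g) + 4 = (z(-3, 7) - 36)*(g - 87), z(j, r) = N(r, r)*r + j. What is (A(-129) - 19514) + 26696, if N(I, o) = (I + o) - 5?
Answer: 4588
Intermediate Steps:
N(I, o) = -5 + I + o
z(j, r) = j + r*(-5 + 2*r) (z(j, r) = (-5 + r + r)*r + j = (-5 + 2*r)*r + j = r*(-5 + 2*r) + j = j + r*(-5 + 2*r))
A(g) = -1046 + 12*g (A(g) = -2 + (((-3 + 7*(-5 + 2*7)) - 36)*(g - 87))/2 = -2 + (((-3 + 7*(-5 + 14)) - 36)*(-87 + g))/2 = -2 + (((-3 + 7*9) - 36)*(-87 + g))/2 = -2 + (((-3 + 63) - 36)*(-87 + g))/2 = -2 + ((60 - 36)*(-87 + g))/2 = -2 + (24*(-87 + g))/2 = -2 + (-2088 + 24*g)/2 = -2 + (-1044 + 12*g) = -1046 + 12*g)
(A(-129) - 19514) + 26696 = ((-1046 + 12*(-129)) - 19514) + 26696 = ((-1046 - 1548) - 19514) + 26696 = (-2594 - 19514) + 26696 = -22108 + 26696 = 4588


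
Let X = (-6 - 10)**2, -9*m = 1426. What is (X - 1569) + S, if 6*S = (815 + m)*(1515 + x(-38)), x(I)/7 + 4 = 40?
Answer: 3456767/18 ≈ 1.9204e+5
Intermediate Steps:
m = -1426/9 (m = -1/9*1426 = -1426/9 ≈ -158.44)
x(I) = 252 (x(I) = -28 + 7*40 = -28 + 280 = 252)
X = 256 (X = (-16)**2 = 256)
S = 3480401/18 (S = ((815 - 1426/9)*(1515 + 252))/6 = ((5909/9)*1767)/6 = (1/6)*(3480401/3) = 3480401/18 ≈ 1.9336e+5)
(X - 1569) + S = (256 - 1569) + 3480401/18 = -1313 + 3480401/18 = 3456767/18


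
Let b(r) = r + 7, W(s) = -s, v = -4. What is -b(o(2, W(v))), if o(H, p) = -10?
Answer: 3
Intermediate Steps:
b(r) = 7 + r
-b(o(2, W(v))) = -(7 - 10) = -1*(-3) = 3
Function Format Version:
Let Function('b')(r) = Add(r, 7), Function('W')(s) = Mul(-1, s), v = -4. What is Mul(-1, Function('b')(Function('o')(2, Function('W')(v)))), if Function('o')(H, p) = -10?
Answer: 3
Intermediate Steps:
Function('b')(r) = Add(7, r)
Mul(-1, Function('b')(Function('o')(2, Function('W')(v)))) = Mul(-1, Add(7, -10)) = Mul(-1, -3) = 3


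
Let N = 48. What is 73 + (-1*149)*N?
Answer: -7079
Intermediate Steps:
73 + (-1*149)*N = 73 - 1*149*48 = 73 - 149*48 = 73 - 7152 = -7079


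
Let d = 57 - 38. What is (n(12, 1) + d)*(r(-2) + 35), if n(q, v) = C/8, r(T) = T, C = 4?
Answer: 1287/2 ≈ 643.50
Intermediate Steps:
n(q, v) = 1/2 (n(q, v) = 4/8 = 4*(1/8) = 1/2)
d = 19
(n(12, 1) + d)*(r(-2) + 35) = (1/2 + 19)*(-2 + 35) = (39/2)*33 = 1287/2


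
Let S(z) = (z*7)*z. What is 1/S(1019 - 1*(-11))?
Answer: 1/7426300 ≈ 1.3466e-7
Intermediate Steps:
S(z) = 7*z² (S(z) = (7*z)*z = 7*z²)
1/S(1019 - 1*(-11)) = 1/(7*(1019 - 1*(-11))²) = 1/(7*(1019 + 11)²) = 1/(7*1030²) = 1/(7*1060900) = 1/7426300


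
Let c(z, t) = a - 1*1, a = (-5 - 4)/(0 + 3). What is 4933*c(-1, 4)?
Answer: -19732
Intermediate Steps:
a = -3 (a = -9/3 = -9*⅓ = -3)
c(z, t) = -4 (c(z, t) = -3 - 1*1 = -3 - 1 = -4)
4933*c(-1, 4) = 4933*(-4) = -19732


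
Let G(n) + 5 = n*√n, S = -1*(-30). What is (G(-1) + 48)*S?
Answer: 1290 - 30*I ≈ 1290.0 - 30.0*I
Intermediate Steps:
S = 30
G(n) = -5 + n^(3/2) (G(n) = -5 + n*√n = -5 + n^(3/2))
(G(-1) + 48)*S = ((-5 + (-1)^(3/2)) + 48)*30 = ((-5 - I) + 48)*30 = (43 - I)*30 = 1290 - 30*I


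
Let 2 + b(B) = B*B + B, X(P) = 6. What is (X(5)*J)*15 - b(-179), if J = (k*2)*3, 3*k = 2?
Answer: -31500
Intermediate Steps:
k = ⅔ (k = (⅓)*2 = ⅔ ≈ 0.66667)
b(B) = -2 + B + B² (b(B) = -2 + (B*B + B) = -2 + (B² + B) = -2 + (B + B²) = -2 + B + B²)
J = 4 (J = ((⅔)*2)*3 = (4/3)*3 = 4)
(X(5)*J)*15 - b(-179) = (6*4)*15 - (-2 - 179 + (-179)²) = 24*15 - (-2 - 179 + 32041) = 360 - 1*31860 = 360 - 31860 = -31500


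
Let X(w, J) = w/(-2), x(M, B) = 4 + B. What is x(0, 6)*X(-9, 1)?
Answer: 45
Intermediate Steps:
X(w, J) = -w/2 (X(w, J) = w*(-½) = -w/2)
x(0, 6)*X(-9, 1) = (4 + 6)*(-½*(-9)) = 10*(9/2) = 45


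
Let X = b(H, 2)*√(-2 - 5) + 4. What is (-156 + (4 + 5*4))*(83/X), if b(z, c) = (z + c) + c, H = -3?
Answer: -43824/23 + 10956*I*√7/23 ≈ -1905.4 + 1260.3*I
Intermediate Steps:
b(z, c) = z + 2*c (b(z, c) = (c + z) + c = z + 2*c)
X = 4 + I*√7 (X = (-3 + 2*2)*√(-2 - 5) + 4 = (-3 + 4)*√(-7) + 4 = 1*(I*√7) + 4 = I*√7 + 4 = 4 + I*√7 ≈ 4.0 + 2.6458*I)
(-156 + (4 + 5*4))*(83/X) = (-156 + (4 + 5*4))*(83/(4 + I*√7)) = (-156 + (4 + 20))*(83/(4 + I*√7)) = (-156 + 24)*(83/(4 + I*√7)) = -10956/(4 + I*√7)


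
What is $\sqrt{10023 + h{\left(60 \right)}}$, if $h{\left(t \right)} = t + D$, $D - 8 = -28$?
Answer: $\sqrt{10063} \approx 100.31$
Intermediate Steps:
$D = -20$ ($D = 8 - 28 = -20$)
$h{\left(t \right)} = -20 + t$ ($h{\left(t \right)} = t - 20 = -20 + t$)
$\sqrt{10023 + h{\left(60 \right)}} = \sqrt{10023 + \left(-20 + 60\right)} = \sqrt{10023 + 40} = \sqrt{10063}$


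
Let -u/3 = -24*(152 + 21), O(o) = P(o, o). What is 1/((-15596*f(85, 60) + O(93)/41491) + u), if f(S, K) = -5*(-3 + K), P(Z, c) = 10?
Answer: 41491/184938498166 ≈ 2.2435e-7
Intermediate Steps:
O(o) = 10
u = 12456 (u = -(-72)*(152 + 21) = -(-72)*173 = -3*(-4152) = 12456)
f(S, K) = 15 - 5*K
1/((-15596*f(85, 60) + O(93)/41491) + u) = 1/((-15596/(1/(15 - 5*60)) + 10/41491) + 12456) = 1/((-15596/(1/(15 - 300)) + 10*(1/41491)) + 12456) = 1/((-15596/(1/(-285)) + 10/41491) + 12456) = 1/((-15596/(-1/285) + 10/41491) + 12456) = 1/((-15596*(-285) + 10/41491) + 12456) = 1/((4444860 + 10/41491) + 12456) = 1/(184421686270/41491 + 12456) = 1/(184938498166/41491) = 41491/184938498166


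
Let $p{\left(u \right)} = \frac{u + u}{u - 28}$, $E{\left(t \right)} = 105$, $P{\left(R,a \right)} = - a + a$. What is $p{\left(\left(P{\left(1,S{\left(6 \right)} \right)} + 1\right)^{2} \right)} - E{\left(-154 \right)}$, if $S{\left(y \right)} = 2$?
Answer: $- \frac{2837}{27} \approx -105.07$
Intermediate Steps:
$P{\left(R,a \right)} = 0$
$p{\left(u \right)} = \frac{2 u}{-28 + u}$
$p{\left(\left(P{\left(1,S{\left(6 \right)} \right)} + 1\right)^{2} \right)} - E{\left(-154 \right)} = \frac{2 \left(0 + 1\right)^{2}}{-28 + \left(0 + 1\right)^{2}} - 105 = \frac{2 \cdot 1^{2}}{-28 + 1^{2}} - 105 = 2 \cdot 1 \frac{1}{-28 + 1} - 105 = 2 \cdot 1 \frac{1}{-27} - 105 = 2 \cdot 1 \left(- \frac{1}{27}\right) - 105 = - \frac{2}{27} - 105 = - \frac{2837}{27}$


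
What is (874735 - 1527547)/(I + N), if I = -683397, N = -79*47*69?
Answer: 108802/156599 ≈ 0.69478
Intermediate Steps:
N = -256197 (N = -3713*69 = -256197)
(874735 - 1527547)/(I + N) = (874735 - 1527547)/(-683397 - 256197) = -652812/(-939594) = -652812*(-1/939594) = 108802/156599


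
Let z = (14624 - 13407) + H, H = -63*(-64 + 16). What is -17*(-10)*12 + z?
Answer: 6281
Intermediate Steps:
H = 3024 (H = -63*(-48) = 3024)
z = 4241 (z = (14624 - 13407) + 3024 = 1217 + 3024 = 4241)
-17*(-10)*12 + z = -17*(-10)*12 + 4241 = 170*12 + 4241 = 2040 + 4241 = 6281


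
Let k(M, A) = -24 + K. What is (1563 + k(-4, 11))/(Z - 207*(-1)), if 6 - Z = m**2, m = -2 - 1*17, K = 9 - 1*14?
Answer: -767/74 ≈ -10.365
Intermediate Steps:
K = -5 (K = 9 - 14 = -5)
m = -19 (m = -2 - 17 = -19)
Z = -355 (Z = 6 - 1*(-19)**2 = 6 - 1*361 = 6 - 361 = -355)
k(M, A) = -29 (k(M, A) = -24 - 5 = -29)
(1563 + k(-4, 11))/(Z - 207*(-1)) = (1563 - 29)/(-355 - 207*(-1)) = 1534/(-355 + 207) = 1534/(-148) = 1534*(-1/148) = -767/74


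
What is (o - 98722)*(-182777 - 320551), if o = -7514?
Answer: 53471553408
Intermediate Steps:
(o - 98722)*(-182777 - 320551) = (-7514 - 98722)*(-182777 - 320551) = -106236*(-503328) = 53471553408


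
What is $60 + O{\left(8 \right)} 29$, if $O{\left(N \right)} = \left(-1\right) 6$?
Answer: $-114$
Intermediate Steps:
$O{\left(N \right)} = -6$
$60 + O{\left(8 \right)} 29 = 60 - 174 = -114$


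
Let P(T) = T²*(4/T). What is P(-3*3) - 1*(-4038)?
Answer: 4002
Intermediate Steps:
P(T) = 4*T
P(-3*3) - 1*(-4038) = 4*(-3*3) - 1*(-4038) = 4*(-9) + 4038 = -36 + 4038 = 4002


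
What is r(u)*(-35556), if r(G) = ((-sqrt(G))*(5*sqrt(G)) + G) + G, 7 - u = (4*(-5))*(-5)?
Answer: -9920124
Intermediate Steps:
u = -93 (u = 7 - 4*(-5)*(-5) = 7 - (-20)*(-5) = 7 - 1*100 = 7 - 100 = -93)
r(G) = -3*G (r(G) = (-5*G + G) + G = -4*G + G = -3*G)
r(u)*(-35556) = -3*(-93)*(-35556) = 279*(-35556) = -9920124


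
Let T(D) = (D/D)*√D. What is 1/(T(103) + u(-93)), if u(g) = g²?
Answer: 8649/74805098 - √103/74805098 ≈ 0.00011548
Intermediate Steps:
T(D) = √D (T(D) = 1*√D = √D)
1/(T(103) + u(-93)) = 1/(√103 + (-93)²) = 1/(√103 + 8649) = 1/(8649 + √103)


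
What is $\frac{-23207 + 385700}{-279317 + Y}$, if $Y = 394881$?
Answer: $\frac{362493}{115564} \approx 3.1367$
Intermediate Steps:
$\frac{-23207 + 385700}{-279317 + Y} = \frac{-23207 + 385700}{-279317 + 394881} = \frac{362493}{115564}$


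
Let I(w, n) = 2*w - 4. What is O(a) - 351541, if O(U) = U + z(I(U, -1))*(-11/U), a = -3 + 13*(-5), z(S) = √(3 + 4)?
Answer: -351609 + 11*√7/68 ≈ -3.5161e+5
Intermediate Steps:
I(w, n) = -4 + 2*w
z(S) = √7
a = -68 (a = -3 - 65 = -68)
O(U) = U - 11*√7/U (O(U) = U + √7*(-11/U) = U - 11*√7/U)
O(a) - 351541 = (-68 - 11*√7/(-68)) - 351541 = (-68 - 11*√7*(-1/68)) - 351541 = (-68 + 11*√7/68) - 351541 = -351609 + 11*√7/68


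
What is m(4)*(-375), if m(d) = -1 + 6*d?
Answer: -8625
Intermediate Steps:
m(4)*(-375) = (-1 + 6*4)*(-375) = (-1 + 24)*(-375) = 23*(-375) = -8625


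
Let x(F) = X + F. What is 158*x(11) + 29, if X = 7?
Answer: 2873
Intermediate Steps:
x(F) = 7 + F
158*x(11) + 29 = 158*(7 + 11) + 29 = 158*18 + 29 = 2844 + 29 = 2873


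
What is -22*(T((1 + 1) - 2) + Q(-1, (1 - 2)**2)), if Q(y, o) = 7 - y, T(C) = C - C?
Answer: -176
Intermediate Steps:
T(C) = 0
-22*(T((1 + 1) - 2) + Q(-1, (1 - 2)**2)) = -22*(0 + (7 - 1*(-1))) = -22*(0 + (7 + 1)) = -22*(0 + 8) = -22*8 = -176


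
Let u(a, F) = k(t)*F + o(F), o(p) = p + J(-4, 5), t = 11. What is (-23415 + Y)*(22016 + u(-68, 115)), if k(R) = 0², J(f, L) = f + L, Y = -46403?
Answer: -1545211976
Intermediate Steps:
J(f, L) = L + f
k(R) = 0
o(p) = 1 + p (o(p) = p + (5 - 4) = p + 1 = 1 + p)
u(a, F) = 1 + F (u(a, F) = 0*F + (1 + F) = 0 + (1 + F) = 1 + F)
(-23415 + Y)*(22016 + u(-68, 115)) = (-23415 - 46403)*(22016 + (1 + 115)) = -69818*(22016 + 116) = -69818*22132 = -1545211976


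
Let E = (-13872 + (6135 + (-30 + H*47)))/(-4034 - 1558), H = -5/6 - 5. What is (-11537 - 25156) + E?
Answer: -1231075289/33552 ≈ -36692.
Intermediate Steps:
H = -35/6 (H = -5*⅙ - 5 = -⅚ - 5 = -35/6 ≈ -5.8333)
E = 48247/33552 (E = (-13872 + (6135 + (-30 - 35/6*47)))/(-4034 - 1558) = (-13872 + (6135 + (-30 - 1645/6)))/(-5592) = (-13872 + (6135 - 1825/6))*(-1/5592) = (-13872 + 34985/6)*(-1/5592) = -48247/6*(-1/5592) = 48247/33552 ≈ 1.4380)
(-11537 - 25156) + E = (-11537 - 25156) + 48247/33552 = -36693 + 48247/33552 = -1231075289/33552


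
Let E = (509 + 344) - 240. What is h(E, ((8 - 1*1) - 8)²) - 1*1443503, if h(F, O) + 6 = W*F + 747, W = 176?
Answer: -1334874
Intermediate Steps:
E = 613 (E = 853 - 240 = 613)
h(F, O) = 741 + 176*F (h(F, O) = -6 + (176*F + 747) = -6 + (747 + 176*F) = 741 + 176*F)
h(E, ((8 - 1*1) - 8)²) - 1*1443503 = (741 + 176*613) - 1*1443503 = (741 + 107888) - 1443503 = 108629 - 1443503 = -1334874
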